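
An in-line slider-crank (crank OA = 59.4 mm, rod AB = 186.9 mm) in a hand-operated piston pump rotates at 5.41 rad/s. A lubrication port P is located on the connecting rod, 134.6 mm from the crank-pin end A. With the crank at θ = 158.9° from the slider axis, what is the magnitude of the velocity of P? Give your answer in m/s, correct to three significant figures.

0.124

ω = 5.41 rad/s.  Crank-pin speed |V_A| = rω = 0.32135 m/s, perpendicular to OA.
Rod angle: sinφ = −(r/L) sinθ ⇒ φ = -6.570°; ω_rod = −rω cosθ/√(L²−r²sin²θ) = +1.6147 rad/s.
V_P = V_A + ω_rod × AP, with AP = 0.1346 m along the rod.
Components: V_Px = −rω sinθ − a·ω_rod·sinφ = -0.09082 m/s;  V_Py = rω cosθ + a·ω_rod·cosφ = -0.083895 m/s.
|V_P| = √(V_Px² + V_Py²) = 0.12364 m/s.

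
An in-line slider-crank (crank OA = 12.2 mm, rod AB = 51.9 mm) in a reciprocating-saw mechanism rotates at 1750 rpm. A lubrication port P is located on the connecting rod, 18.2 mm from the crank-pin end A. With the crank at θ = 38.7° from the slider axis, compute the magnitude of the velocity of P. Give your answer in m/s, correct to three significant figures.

1.87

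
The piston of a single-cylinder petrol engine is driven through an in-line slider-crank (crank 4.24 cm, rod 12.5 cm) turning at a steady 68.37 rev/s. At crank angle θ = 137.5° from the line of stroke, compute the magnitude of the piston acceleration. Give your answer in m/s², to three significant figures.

ω = 2π·68.4 = 429.6 rad/s
x(θ) = r cosθ + √(L² − r² sin²θ); with ω constant, a = ω²·d²x/dθ².
d²x/dθ² = −r cosθ − r²(cos2θ)/√u − r⁴ sin²2θ/(4u^{3/2}),  u = L² − r² sin²θ = 0.0148045 m².
Substituting r = 0.0424 m, L = 0.125 m, θ = 137.5°: d²x/dθ² = +0.029528 m.
a = ω²·d²x/dθ² = (429.6)²·(+0.029528) = +5449 m/s²;  |a| = 5449 m/s².

5450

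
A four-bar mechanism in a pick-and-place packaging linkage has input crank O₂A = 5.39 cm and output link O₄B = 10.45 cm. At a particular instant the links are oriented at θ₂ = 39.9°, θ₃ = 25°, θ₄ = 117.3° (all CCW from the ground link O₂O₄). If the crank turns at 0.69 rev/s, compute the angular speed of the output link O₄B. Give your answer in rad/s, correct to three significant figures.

ω₂ = 4.335 rad/s (from 0.69 rev/s).
Differentiating the loop-closure r₂e^{iθ₂}+r₃e^{iθ₃}=r₁+r₄e^{iθ₄} gives r₂ω₂e^{iθ₂}+r₃ω₃e^{iθ₃}=r₄ω₄e^{iθ₄}.
Eliminating the other unknown: ω₄ = r₂ω₂ sin(θ₂−θ₃) / [r₄ sin(θ₄−θ₃)].
Numerator sine = +0.25713; denominator sine = +0.99919.
Result = 0.0539·4.335·(+0.25713) / (0.1045·(+0.99919)) = +0.57545 rad/s; magnitude 0.57545 rad/s.

0.575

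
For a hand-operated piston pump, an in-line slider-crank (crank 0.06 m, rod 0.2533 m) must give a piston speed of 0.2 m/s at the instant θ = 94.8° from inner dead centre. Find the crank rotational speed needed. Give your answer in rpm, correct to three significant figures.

For an in-line slider-crank, |v_piston| = rω|sinθ|·[1 + r cosθ/√(L² − r² sin²θ)].
With r = 0.06 m, L = 0.2533 m, θ = 94.8°: the bracketed kinematic factor |dx/dθ| = 0.05857 m.
ω = v/|dx/dθ| = 0.2/0.05857 = 3.4147 rad/s.
N = 60ω/(2π) = 32.608 rpm.

32.6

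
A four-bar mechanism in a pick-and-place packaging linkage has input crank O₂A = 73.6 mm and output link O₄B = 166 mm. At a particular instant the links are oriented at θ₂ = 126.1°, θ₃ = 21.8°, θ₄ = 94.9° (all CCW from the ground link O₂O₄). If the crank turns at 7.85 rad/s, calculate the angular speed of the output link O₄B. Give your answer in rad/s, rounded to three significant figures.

3.52

ω₂ = 7.85 rad/s
Differentiating the loop-closure r₂e^{iθ₂}+r₃e^{iθ₃}=r₁+r₄e^{iθ₄} gives r₂ω₂e^{iθ₂}+r₃ω₃e^{iθ₃}=r₄ω₄e^{iθ₄}.
Eliminating the other unknown: ω₄ = r₂ω₂ sin(θ₂−θ₃) / [r₄ sin(θ₄−θ₃)].
Numerator sine = +0.96902; denominator sine = +0.95681.
Result = 0.0736·7.85·(+0.96902) / (0.166·(+0.95681)) = +3.5249 rad/s; magnitude 3.5249 rad/s.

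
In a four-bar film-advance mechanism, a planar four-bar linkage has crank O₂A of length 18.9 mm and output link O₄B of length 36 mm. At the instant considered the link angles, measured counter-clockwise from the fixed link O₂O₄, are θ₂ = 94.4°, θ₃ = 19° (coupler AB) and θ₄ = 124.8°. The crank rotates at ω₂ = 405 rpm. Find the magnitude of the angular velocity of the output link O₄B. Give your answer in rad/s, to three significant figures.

22.4

ω₂ = 42.41 rad/s (from 405 rpm).
Differentiating the loop-closure r₂e^{iθ₂}+r₃e^{iθ₃}=r₁+r₄e^{iθ₄} gives r₂ω₂e^{iθ₂}+r₃ω₃e^{iθ₃}=r₄ω₄e^{iθ₄}.
Eliminating the other unknown: ω₄ = r₂ω₂ sin(θ₂−θ₃) / [r₄ sin(θ₄−θ₃)].
Numerator sine = +0.96771; denominator sine = +0.96222.
Result = 0.0189·42.41·(+0.96771) / (0.036·(+0.96222)) = +22.393 rad/s; magnitude 22.393 rad/s.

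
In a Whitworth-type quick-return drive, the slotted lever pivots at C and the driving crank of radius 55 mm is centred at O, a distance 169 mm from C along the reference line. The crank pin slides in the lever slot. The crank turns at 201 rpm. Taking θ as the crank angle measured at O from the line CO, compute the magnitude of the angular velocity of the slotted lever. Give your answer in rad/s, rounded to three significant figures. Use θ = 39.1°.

ω = 21.05 rad/s (from 201 rpm).
Crank pin A relative to C: A = (d + r cosθ, r sinθ); lever angle φ = atan2(r sinθ, d + r cosθ).
Differentiating tanφ: φ̇ = rω(d cosθ + r)/(d² + r² + 2dr cosθ).
d² + r² + 2dr cosθ = |CA|² = 0.0460127 m²;  d cosθ + r = +0.18615 m.
|ω_lever| = |0.055·21.05·+0.18615| / 0.0460127 = 4.6836 rad/s.

4.68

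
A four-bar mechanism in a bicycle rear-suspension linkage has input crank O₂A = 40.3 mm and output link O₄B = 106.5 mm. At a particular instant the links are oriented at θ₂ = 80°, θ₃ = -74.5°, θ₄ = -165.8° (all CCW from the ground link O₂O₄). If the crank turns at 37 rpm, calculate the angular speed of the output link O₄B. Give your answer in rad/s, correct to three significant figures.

0.631

ω₂ = 3.875 rad/s (from 37 rpm).
Differentiating the loop-closure r₂e^{iθ₂}+r₃e^{iθ₃}=r₁+r₄e^{iθ₄} gives r₂ω₂e^{iθ₂}+r₃ω₃e^{iθ₃}=r₄ω₄e^{iθ₄}.
Eliminating the other unknown: ω₄ = r₂ω₂ sin(θ₂−θ₃) / [r₄ sin(θ₄−θ₃)].
Numerator sine = +0.43051; denominator sine = -0.99974.
Result = 0.0403·3.875·(+0.43051) / (0.1065·(-0.99974)) = -0.63137 rad/s; magnitude 0.63137 rad/s.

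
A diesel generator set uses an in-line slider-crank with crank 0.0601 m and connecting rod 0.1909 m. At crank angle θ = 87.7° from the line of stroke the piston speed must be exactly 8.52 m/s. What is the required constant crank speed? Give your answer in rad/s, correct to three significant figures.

140

For an in-line slider-crank, |v_piston| = rω|sinθ|·[1 + r cosθ/√(L² − r² sin²θ)].
With r = 0.0601 m, L = 0.1909 m, θ = 87.7°: the bracketed kinematic factor |dx/dθ| = 0.060851 m.
ω = v/|dx/dθ| = 8.52/0.060851 = 140.01 rad/s.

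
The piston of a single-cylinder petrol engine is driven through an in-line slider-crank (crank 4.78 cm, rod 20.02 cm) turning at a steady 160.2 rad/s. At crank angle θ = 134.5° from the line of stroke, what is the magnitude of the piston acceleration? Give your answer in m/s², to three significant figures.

ω = 160.2 rad/s
x(θ) = r cosθ + √(L² − r² sin²θ); with ω constant, a = ω²·d²x/dθ².
d²x/dθ² = −r cosθ − r²(cos2θ)/√u − r⁴ sin²2θ/(4u^{3/2}),  u = L² − r² sin²θ = 0.0389177 m².
Substituting r = 0.0478 m, L = 0.2002 m, θ = 134.5°: d²x/dθ² = +0.033536 m.
a = ω²·d²x/dθ² = (160.2)²·(+0.033536) = +860.66 m/s²;  |a| = 860.66 m/s².

861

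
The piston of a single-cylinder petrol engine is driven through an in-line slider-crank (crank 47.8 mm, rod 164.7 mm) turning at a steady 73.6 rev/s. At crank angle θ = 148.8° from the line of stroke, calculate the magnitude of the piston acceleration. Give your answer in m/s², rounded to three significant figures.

7300

ω = 2π·73.6 = 462.4 rad/s
x(θ) = r cosθ + √(L² − r² sin²θ); with ω constant, a = ω²·d²x/dθ².
d²x/dθ² = −r cosθ − r²(cos2θ)/√u − r⁴ sin²2θ/(4u^{3/2}),  u = L² − r² sin²θ = 0.0265129 m².
Substituting r = 0.0478 m, L = 0.1647 m, θ = 148.8°: d²x/dθ² = +0.034148 m.
a = ω²·d²x/dθ² = (462.4)²·(+0.034148) = +7302.6 m/s²;  |a| = 7302.6 m/s².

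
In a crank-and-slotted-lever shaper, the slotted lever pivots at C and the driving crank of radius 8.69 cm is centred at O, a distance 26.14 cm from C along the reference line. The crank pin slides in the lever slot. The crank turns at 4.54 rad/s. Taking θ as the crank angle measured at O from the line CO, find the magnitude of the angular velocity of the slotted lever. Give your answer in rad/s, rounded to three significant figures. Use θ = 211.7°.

1.44

ω = 4.54 rad/s
Crank pin A relative to C: A = (d + r cosθ, r sinθ); lever angle φ = atan2(r sinθ, d + r cosθ).
Differentiating tanφ: φ̇ = rω(d cosθ + r)/(d² + r² + 2dr cosθ).
d² + r² + 2dr cosθ = |CA|² = 0.0372281 m²;  d cosθ + r = -0.1355 m.
|ω_lever| = |0.0869·4.54·-0.1355| / 0.0372281 = 1.436 rad/s.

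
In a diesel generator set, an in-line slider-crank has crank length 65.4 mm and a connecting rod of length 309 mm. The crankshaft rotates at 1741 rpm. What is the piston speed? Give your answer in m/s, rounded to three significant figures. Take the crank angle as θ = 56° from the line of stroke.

ω = 2π·1741/60 = 182.3 rad/s
For an in-line slider-crank, x = r cosθ + √(L² − r² sin²θ), so v = −rω sinθ·[1 + r cosθ/√(L² − r² sin²θ)].
With r = 0.0654 m, L = 0.309 m, θ = 56°: √(L² − r² sin²θ) = 0.30421 m.
v = −0.0654·182.3·0.82904·[1 + 0.0654·0.55919/0.30421] = -11.073 m/s.
|v| = 11.073 m/s.

11.1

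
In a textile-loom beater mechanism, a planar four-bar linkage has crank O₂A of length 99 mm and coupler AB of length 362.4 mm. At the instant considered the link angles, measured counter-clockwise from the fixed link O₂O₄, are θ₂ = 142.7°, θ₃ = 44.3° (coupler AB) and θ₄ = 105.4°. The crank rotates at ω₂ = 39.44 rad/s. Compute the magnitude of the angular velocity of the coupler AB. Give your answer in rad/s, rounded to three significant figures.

ω₂ = 39.44 rad/s
Differentiating the loop-closure r₂e^{iθ₂}+r₃e^{iθ₃}=r₁+r₄e^{iθ₄} gives r₂ω₂e^{iθ₂}+r₃ω₃e^{iθ₃}=r₄ω₄e^{iθ₄}.
Eliminating the other unknown: ω₃ = r₂ω₂ sin(θ₄−θ₂) / [r₃ sin(θ₃−θ₄)].
Numerator sine = -0.60599; denominator sine = -0.87546.
Result = 0.099·39.44·(-0.60599) / (0.3624·(-0.87546)) = +7.4578 rad/s; magnitude 7.4578 rad/s.

7.46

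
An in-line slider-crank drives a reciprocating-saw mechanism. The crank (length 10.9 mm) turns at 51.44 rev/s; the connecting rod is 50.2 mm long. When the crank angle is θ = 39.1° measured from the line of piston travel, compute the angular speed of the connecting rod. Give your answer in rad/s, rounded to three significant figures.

55.0

ω = 323.2 rad/s (converted from 51.44 rev/s).
The rod makes angle φ with the slider axis where L sinφ = r sinθ; differentiating, L cosφ·φ̇ = r ω cosθ.
L cosφ = √(L² − r² sin²θ) = 0.049727 m.
|ω_rod| = r ω |cosθ| / √(L² − r² sin²θ) = 0.0109·323.2·0.77605/0.049727 = 54.98 rad/s.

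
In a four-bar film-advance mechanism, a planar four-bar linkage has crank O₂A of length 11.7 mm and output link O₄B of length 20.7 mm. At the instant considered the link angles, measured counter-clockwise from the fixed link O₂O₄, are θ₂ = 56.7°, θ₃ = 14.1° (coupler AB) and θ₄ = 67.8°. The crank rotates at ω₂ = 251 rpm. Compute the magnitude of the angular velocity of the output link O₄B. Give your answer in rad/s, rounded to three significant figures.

12.5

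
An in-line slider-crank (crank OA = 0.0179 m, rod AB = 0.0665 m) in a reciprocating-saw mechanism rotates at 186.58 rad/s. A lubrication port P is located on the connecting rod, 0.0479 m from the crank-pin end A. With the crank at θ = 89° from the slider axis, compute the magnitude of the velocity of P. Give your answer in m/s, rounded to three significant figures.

ω = 186.6 rad/s.  Crank-pin speed |V_A| = rω = 3.3398 m/s, perpendicular to OA.
Rod angle: sinφ = −(r/L) sinθ ⇒ φ = -15.613°; ω_rod = −rω cosθ/√(L²−r²sin²θ) = -0.91008 rad/s.
V_P = V_A + ω_rod × AP, with AP = 0.0479 m along the rod.
Components: V_Px = −rω sinθ − a·ω_rod·sinφ = -3.351 m/s;  V_Py = rω cosθ + a·ω_rod·cosφ = +0.016303 m/s.
|V_P| = √(V_Px² + V_Py²) = 3.351 m/s.

3.35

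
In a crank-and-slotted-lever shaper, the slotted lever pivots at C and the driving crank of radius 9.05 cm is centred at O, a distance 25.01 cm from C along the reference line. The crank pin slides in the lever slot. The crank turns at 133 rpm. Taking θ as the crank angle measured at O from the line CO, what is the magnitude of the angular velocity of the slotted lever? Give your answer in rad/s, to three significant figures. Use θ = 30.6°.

ω = 13.93 rad/s (from 133 rpm).
Crank pin A relative to C: A = (d + r cosθ, r sinθ); lever angle φ = atan2(r sinθ, d + r cosθ).
Differentiating tanφ: φ̇ = rω(d cosθ + r)/(d² + r² + 2dr cosθ).
d² + r² + 2dr cosθ = |CA|² = 0.109704 m²;  d cosθ + r = +0.30577 m.
|ω_lever| = |0.0905·13.93·+0.30577| / 0.109704 = 3.5132 rad/s.

3.51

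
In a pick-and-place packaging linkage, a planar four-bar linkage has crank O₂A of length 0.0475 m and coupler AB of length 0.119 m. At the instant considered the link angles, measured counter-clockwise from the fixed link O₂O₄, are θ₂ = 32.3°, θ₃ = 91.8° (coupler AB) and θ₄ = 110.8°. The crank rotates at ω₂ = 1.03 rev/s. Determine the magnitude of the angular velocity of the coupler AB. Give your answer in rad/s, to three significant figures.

ω₂ = 6.472 rad/s (from 1.03 rev/s).
Differentiating the loop-closure r₂e^{iθ₂}+r₃e^{iθ₃}=r₁+r₄e^{iθ₄} gives r₂ω₂e^{iθ₂}+r₃ω₃e^{iθ₃}=r₄ω₄e^{iθ₄}.
Eliminating the other unknown: ω₃ = r₂ω₂ sin(θ₄−θ₂) / [r₃ sin(θ₃−θ₄)].
Numerator sine = +0.97992; denominator sine = -0.32557.
Result = 0.0475·6.472·(+0.97992) / (0.119·(-0.32557)) = -7.7753 rad/s; magnitude 7.7753 rad/s.

7.78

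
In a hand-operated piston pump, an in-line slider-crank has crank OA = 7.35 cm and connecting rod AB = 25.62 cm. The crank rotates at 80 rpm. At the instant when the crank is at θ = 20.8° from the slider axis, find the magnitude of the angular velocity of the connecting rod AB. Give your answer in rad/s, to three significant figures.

2.26

ω = 8.378 rad/s (converted from 80 rpm).
The rod makes angle φ with the slider axis where L sinφ = r sinθ; differentiating, L cosφ·φ̇ = r ω cosθ.
L cosφ = √(L² − r² sin²θ) = 0.25487 m.
|ω_rod| = r ω |cosθ| / √(L² − r² sin²θ) = 0.0735·8.378·0.93483/0.25487 = 2.2585 rad/s.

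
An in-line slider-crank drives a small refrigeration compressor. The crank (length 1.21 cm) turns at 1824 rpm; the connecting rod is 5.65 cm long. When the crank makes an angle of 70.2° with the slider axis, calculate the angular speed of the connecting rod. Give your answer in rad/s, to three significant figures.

14.1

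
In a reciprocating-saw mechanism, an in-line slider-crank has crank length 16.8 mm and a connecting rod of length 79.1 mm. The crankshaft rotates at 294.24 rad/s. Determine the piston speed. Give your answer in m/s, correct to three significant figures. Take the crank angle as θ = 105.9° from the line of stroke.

4.47

ω = 294.2 rad/s
For an in-line slider-crank, x = r cosθ + √(L² − r² sin²θ), so v = −rω sinθ·[1 + r cosθ/√(L² − r² sin²θ)].
With r = 0.0168 m, L = 0.0791 m, θ = 105.9°: √(L² − r² sin²θ) = 0.077432 m.
v = −0.0168·294.2·0.96174·[1 + 0.0168·-0.27396/0.077432] = -4.4715 m/s.
|v| = 4.4715 m/s.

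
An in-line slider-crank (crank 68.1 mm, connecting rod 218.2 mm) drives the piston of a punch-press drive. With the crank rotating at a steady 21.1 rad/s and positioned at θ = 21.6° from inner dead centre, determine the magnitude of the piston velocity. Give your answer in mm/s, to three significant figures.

ω = 21.1 rad/s
For an in-line slider-crank, x = r cosθ + √(L² − r² sin²θ), so v = −rω sinθ·[1 + r cosθ/√(L² − r² sin²θ)].
With r = 0.0681 m, L = 0.2182 m, θ = 21.6°: √(L² − r² sin²θ) = 0.21676 m.
v = −0.0681·21.1·0.36812·[1 + 0.0681·0.92978/0.21676] = -0.68348 m/s.
|v| = 0.68348 m/s = 683.48 mm/s.

683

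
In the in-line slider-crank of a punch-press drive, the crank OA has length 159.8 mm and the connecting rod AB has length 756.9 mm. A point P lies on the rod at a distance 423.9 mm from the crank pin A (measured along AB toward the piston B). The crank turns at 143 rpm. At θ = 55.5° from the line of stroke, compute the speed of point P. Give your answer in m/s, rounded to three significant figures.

2.19

ω = 14.97 rad/s.  Crank-pin speed |V_A| = rω = 2.393 m/s, perpendicular to OA.
Rod angle: sinφ = −(r/L) sinθ ⇒ φ = -10.020°; ω_rod = −rω cosθ/√(L²−r²sin²θ) = -1.8185 rad/s.
V_P = V_A + ω_rod × AP, with AP = 0.4239 m along the rod.
Components: V_Px = −rω sinθ − a·ω_rod·sinφ = -2.1063 m/s;  V_Py = rω cosθ + a·ω_rod·cosφ = +0.59631 m/s.
|V_P| = √(V_Px² + V_Py²) = 2.189 m/s.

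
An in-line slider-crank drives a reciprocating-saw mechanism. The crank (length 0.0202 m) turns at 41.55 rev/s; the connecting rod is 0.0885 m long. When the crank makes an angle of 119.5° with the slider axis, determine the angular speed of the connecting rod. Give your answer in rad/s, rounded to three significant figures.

ω = 261.1 rad/s (converted from 41.55 rev/s).
The rod makes angle φ with the slider axis where L sinφ = r sinθ; differentiating, L cosφ·φ̇ = r ω cosθ.
L cosφ = √(L² − r² sin²θ) = 0.086736 m.
|ω_rod| = r ω |cosθ| / √(L² − r² sin²θ) = 0.0202·261.1·0.49242/0.086736 = 29.939 rad/s.

29.9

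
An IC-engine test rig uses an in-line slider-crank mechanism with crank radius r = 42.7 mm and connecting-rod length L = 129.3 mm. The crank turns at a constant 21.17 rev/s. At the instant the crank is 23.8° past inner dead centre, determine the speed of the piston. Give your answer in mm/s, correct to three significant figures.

2990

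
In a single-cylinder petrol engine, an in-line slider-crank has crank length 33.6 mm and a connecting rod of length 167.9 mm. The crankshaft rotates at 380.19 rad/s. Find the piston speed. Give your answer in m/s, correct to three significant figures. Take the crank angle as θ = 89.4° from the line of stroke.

12.8

ω = 380.2 rad/s
For an in-line slider-crank, x = r cosθ + √(L² − r² sin²θ), so v = −rω sinθ·[1 + r cosθ/√(L² − r² sin²θ)].
With r = 0.0336 m, L = 0.1679 m, θ = 89.4°: √(L² − r² sin²θ) = 0.1645 m.
v = −0.0336·380.2·0.99995·[1 + 0.0336·0.01047/0.1645] = -12.801 m/s.
|v| = 12.801 m/s.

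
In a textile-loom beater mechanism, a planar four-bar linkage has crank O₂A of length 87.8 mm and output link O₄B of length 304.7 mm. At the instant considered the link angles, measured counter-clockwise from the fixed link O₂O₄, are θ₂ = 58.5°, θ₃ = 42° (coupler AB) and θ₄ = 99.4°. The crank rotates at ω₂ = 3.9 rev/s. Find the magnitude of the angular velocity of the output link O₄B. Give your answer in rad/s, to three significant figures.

ω₂ = 24.5 rad/s (from 3.9 rev/s).
Differentiating the loop-closure r₂e^{iθ₂}+r₃e^{iθ₃}=r₁+r₄e^{iθ₄} gives r₂ω₂e^{iθ₂}+r₃ω₃e^{iθ₃}=r₄ω₄e^{iθ₄}.
Eliminating the other unknown: ω₄ = r₂ω₂ sin(θ₂−θ₃) / [r₄ sin(θ₄−θ₃)].
Numerator sine = +0.28402; denominator sine = +0.84245.
Result = 0.0878·24.5·(+0.28402) / (0.3047·(+0.84245)) = +2.3805 rad/s; magnitude 2.3805 rad/s.

2.38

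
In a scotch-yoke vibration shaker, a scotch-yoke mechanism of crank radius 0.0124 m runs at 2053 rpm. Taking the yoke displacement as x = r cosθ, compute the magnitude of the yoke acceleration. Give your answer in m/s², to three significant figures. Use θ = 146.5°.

478

ω = 215 rad/s (from 2053 rpm).
x = r cosθ ⇒ ẍ = −rω² cosθ (ω constant).
|a| = rω²|cosθ| = 0.0124·(215)²·|cos 146.5°| = 477.93 m/s².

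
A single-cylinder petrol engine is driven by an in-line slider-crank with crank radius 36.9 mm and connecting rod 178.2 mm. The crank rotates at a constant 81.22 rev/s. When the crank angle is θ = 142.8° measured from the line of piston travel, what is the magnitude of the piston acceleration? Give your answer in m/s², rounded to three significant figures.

7090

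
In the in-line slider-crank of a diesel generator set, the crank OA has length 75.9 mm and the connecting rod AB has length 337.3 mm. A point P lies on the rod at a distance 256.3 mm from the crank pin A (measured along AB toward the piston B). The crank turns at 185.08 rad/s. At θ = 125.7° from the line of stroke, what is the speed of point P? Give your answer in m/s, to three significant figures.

ω = 185.1 rad/s.  Crank-pin speed |V_A| = rω = 14.048 m/s, perpendicular to OA.
Rod angle: sinφ = −(r/L) sinθ ⇒ φ = -10.529°; ω_rod = −rω cosθ/√(L²−r²sin²θ) = +24.719 rad/s.
V_P = V_A + ω_rod × AP, with AP = 0.2563 m along the rod.
Components: V_Px = −rω sinθ − a·ω_rod·sinφ = -10.25 m/s;  V_Py = rω cosθ + a·ω_rod·cosφ = -1.9685 m/s.
|V_P| = √(V_Px² + V_Py²) = 10.437 m/s.

10.4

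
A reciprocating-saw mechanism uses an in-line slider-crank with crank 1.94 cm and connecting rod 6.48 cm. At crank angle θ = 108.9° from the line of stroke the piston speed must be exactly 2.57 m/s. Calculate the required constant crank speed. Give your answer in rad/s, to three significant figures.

For an in-line slider-crank, |v_piston| = rω|sinθ|·[1 + r cosθ/√(L² − r² sin²θ)].
With r = 0.0194 m, L = 0.0648 m, θ = 108.9°: the bracketed kinematic factor |dx/dθ| = 0.016498 m.
ω = v/|dx/dθ| = 2.57/0.016498 = 155.77 rad/s.

156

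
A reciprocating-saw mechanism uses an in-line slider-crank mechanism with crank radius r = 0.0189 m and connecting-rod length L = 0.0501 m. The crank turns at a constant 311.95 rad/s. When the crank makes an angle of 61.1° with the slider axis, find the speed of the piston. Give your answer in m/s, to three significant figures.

6.16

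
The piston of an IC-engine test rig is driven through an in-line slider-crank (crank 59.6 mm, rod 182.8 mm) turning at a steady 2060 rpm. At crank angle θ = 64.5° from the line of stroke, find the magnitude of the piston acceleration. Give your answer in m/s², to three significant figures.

615

ω = 2π·2060/60 = 215.7 rad/s
x(θ) = r cosθ + √(L² − r² sin²θ); with ω constant, a = ω²·d²x/dθ².
d²x/dθ² = −r cosθ − r²(cos2θ)/√u − r⁴ sin²2θ/(4u^{3/2}),  u = L² − r² sin²θ = 0.030522 m².
Substituting r = 0.0596 m, L = 0.1828 m, θ = 64.5°: d²x/dθ² = -0.01322 m.
a = ω²·d²x/dθ² = (215.7)²·(-0.01322) = -615.22 m/s²;  |a| = 615.22 m/s².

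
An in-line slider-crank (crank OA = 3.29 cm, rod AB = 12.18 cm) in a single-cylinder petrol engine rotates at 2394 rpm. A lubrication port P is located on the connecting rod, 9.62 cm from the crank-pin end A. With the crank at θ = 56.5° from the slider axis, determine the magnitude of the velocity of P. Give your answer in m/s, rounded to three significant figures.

ω = 250.7 rad/s.  Crank-pin speed |V_A| = rω = 8.248 m/s, perpendicular to OA.
Rod angle: sinφ = −(r/L) sinθ ⇒ φ = -13.017°; ω_rod = −rω cosθ/√(L²−r²sin²θ) = -38.362 rad/s.
V_P = V_A + ω_rod × AP, with AP = 0.0962 m along the rod.
Components: V_Px = −rω sinθ − a·ω_rod·sinφ = -7.7091 m/s;  V_Py = rω cosθ + a·ω_rod·cosφ = +0.95682 m/s.
|V_P| = √(V_Px² + V_Py²) = 7.7683 m/s.

7.77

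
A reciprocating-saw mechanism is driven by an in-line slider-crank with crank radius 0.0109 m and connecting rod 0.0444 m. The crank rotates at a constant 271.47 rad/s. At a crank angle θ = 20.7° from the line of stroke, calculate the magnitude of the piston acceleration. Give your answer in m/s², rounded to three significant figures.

ω = 271.5 rad/s
x(θ) = r cosθ + √(L² − r² sin²θ); with ω constant, a = ω²·d²x/dθ².
d²x/dθ² = −r cosθ − r²(cos2θ)/√u − r⁴ sin²2θ/(4u^{3/2}),  u = L² − r² sin²θ = 0.00195652 m².
Substituting r = 0.0109 m, L = 0.0444 m, θ = 20.7°: d²x/dθ² = -0.012229 m.
a = ω²·d²x/dθ² = (271.5)²·(-0.012229) = -901.23 m/s²;  |a| = 901.23 m/s².

901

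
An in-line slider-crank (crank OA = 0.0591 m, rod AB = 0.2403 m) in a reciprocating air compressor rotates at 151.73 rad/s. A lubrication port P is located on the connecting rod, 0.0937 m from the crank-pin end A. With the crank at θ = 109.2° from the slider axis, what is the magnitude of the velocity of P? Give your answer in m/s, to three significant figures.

ω = 151.7 rad/s.  Crank-pin speed |V_A| = rω = 8.9672 m/s, perpendicular to OA.
Rod angle: sinφ = −(r/L) sinθ ⇒ φ = -13.430°; ω_rod = −rω cosθ/√(L²−r²sin²θ) = +12.617 rad/s.
V_P = V_A + ω_rod × AP, with AP = 0.0937 m along the rod.
Components: V_Px = −rω sinθ − a·ω_rod·sinφ = -8.1939 m/s;  V_Py = rω cosθ + a·ω_rod·cosφ = -1.7991 m/s.
|V_P| = √(V_Px² + V_Py²) = 8.3891 m/s.

8.39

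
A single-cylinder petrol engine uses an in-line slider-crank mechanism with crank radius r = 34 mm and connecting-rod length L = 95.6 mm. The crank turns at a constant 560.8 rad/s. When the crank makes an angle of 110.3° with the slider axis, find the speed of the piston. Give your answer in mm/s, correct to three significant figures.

15500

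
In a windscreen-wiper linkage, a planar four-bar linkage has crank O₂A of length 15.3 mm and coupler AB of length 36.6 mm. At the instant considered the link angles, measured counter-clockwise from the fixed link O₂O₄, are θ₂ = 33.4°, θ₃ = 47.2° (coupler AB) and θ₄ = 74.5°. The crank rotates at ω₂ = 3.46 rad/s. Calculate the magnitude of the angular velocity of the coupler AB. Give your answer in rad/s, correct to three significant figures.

2.07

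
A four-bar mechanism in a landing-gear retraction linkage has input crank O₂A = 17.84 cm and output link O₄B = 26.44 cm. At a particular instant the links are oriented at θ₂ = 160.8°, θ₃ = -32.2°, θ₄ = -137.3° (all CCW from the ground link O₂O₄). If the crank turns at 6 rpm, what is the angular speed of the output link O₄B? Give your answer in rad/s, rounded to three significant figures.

ω₂ = 0.6283 rad/s (from 6 rpm).
Differentiating the loop-closure r₂e^{iθ₂}+r₃e^{iθ₃}=r₁+r₄e^{iθ₄} gives r₂ω₂e^{iθ₂}+r₃ω₃e^{iθ₃}=r₄ω₄e^{iθ₄}.
Eliminating the other unknown: ω₄ = r₂ω₂ sin(θ₂−θ₃) / [r₄ sin(θ₄−θ₃)].
Numerator sine = -0.22495; denominator sine = -0.96547.
Result = 0.1784·0.6283·(-0.22495) / (0.2644·(-0.96547)) = +0.098778 rad/s; magnitude 0.098778 rad/s.

0.0988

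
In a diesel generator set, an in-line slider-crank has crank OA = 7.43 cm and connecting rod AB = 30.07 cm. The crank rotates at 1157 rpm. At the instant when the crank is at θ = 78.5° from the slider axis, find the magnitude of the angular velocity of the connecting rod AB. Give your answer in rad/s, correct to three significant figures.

6.15

ω = 121.2 rad/s (converted from 1157 rpm).
The rod makes angle φ with the slider axis where L sinφ = r sinθ; differentiating, L cosφ·φ̇ = r ω cosθ.
L cosφ = √(L² − r² sin²θ) = 0.29175 m.
|ω_rod| = r ω |cosθ| / √(L² − r² sin²θ) = 0.0743·121.2·0.19937/0.29175 = 6.1517 rad/s.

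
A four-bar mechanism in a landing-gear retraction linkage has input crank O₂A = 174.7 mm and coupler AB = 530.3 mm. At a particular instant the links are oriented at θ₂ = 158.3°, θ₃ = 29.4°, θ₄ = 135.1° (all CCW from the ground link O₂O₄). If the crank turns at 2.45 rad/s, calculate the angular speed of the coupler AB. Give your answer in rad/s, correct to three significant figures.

0.330

ω₂ = 2.45 rad/s
Differentiating the loop-closure r₂e^{iθ₂}+r₃e^{iθ₃}=r₁+r₄e^{iθ₄} gives r₂ω₂e^{iθ₂}+r₃ω₃e^{iθ₃}=r₄ω₄e^{iθ₄}.
Eliminating the other unknown: ω₃ = r₂ω₂ sin(θ₄−θ₂) / [r₃ sin(θ₃−θ₄)].
Numerator sine = -0.39394; denominator sine = -0.96269.
Result = 0.1747·2.45·(-0.39394) / (0.5303·(-0.96269)) = +0.33028 rad/s; magnitude 0.33028 rad/s.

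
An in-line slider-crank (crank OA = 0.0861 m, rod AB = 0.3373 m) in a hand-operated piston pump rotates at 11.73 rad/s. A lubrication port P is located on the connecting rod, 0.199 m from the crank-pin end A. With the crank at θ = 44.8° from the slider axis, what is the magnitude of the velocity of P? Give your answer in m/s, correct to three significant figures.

ω = 11.73 rad/s.  Crank-pin speed |V_A| = rω = 1.01 m/s, perpendicular to OA.
Rod angle: sinφ = −(r/L) sinθ ⇒ φ = -10.362°; ω_rod = −rω cosθ/√(L²−r²sin²θ) = -2.1598 rad/s.
V_P = V_A + ω_rod × AP, with AP = 0.199 m along the rod.
Components: V_Px = −rω sinθ − a·ω_rod·sinφ = -0.78896 m/s;  V_Py = rω cosθ + a·ω_rod·cosφ = +0.29383 m/s.
|V_P| = √(V_Px² + V_Py²) = 0.8419 m/s.

0.842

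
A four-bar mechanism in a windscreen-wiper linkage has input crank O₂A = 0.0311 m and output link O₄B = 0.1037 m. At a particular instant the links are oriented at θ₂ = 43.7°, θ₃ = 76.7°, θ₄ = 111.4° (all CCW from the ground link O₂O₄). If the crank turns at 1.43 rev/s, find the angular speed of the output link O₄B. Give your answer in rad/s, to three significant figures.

2.58

ω₂ = 8.985 rad/s (from 1.43 rev/s).
Differentiating the loop-closure r₂e^{iθ₂}+r₃e^{iθ₃}=r₁+r₄e^{iθ₄} gives r₂ω₂e^{iθ₂}+r₃ω₃e^{iθ₃}=r₄ω₄e^{iθ₄}.
Eliminating the other unknown: ω₄ = r₂ω₂ sin(θ₂−θ₃) / [r₄ sin(θ₄−θ₃)].
Numerator sine = -0.54464; denominator sine = +0.56928.
Result = 0.0311·8.985·(-0.54464) / (0.1037·(+0.56928)) = -2.578 rad/s; magnitude 2.578 rad/s.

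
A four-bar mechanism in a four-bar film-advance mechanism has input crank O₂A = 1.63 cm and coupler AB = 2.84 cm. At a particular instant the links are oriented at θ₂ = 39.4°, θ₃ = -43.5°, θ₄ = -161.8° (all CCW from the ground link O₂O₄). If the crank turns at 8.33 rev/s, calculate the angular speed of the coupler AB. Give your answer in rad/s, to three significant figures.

12.3

ω₂ = 52.34 rad/s (from 8.33 rev/s).
Differentiating the loop-closure r₂e^{iθ₂}+r₃e^{iθ₃}=r₁+r₄e^{iθ₄} gives r₂ω₂e^{iθ₂}+r₃ω₃e^{iθ₃}=r₄ω₄e^{iθ₄}.
Eliminating the other unknown: ω₃ = r₂ω₂ sin(θ₄−θ₂) / [r₃ sin(θ₃−θ₄)].
Numerator sine = +0.36162; denominator sine = +0.88048.
Result = 0.0163·52.34·(+0.36162) / (0.0284·(+0.88048)) = +12.338 rad/s; magnitude 12.338 rad/s.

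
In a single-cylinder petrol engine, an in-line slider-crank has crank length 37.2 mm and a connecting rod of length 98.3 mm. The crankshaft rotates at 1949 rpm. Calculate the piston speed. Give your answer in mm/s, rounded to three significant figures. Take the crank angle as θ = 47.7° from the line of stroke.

7110

ω = 2π·1949/60 = 204.1 rad/s
For an in-line slider-crank, x = r cosθ + √(L² − r² sin²θ), so v = −rω sinθ·[1 + r cosθ/√(L² − r² sin²θ)].
With r = 0.0372 m, L = 0.0983 m, θ = 47.7°: √(L² − r² sin²θ) = 0.094371 m.
v = −0.0372·204.1·0.73963·[1 + 0.0372·0.67301/0.094371] = -7.1054 m/s.
|v| = 7.1054 m/s = 7105.4 mm/s.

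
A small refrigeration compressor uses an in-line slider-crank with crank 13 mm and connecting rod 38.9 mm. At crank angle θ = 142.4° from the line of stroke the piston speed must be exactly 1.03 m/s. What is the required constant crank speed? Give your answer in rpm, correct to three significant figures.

1700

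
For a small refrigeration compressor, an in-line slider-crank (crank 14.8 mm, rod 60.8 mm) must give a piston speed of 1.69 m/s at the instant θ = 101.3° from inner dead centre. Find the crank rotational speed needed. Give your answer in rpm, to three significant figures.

1170

For an in-line slider-crank, |v_piston| = rω|sinθ|·[1 + r cosθ/√(L² − r² sin²θ)].
With r = 0.0148 m, L = 0.0608 m, θ = 101.3°: the bracketed kinematic factor |dx/dθ| = 0.0138 m.
ω = v/|dx/dθ| = 1.69/0.0138 = 122.46 rad/s.
N = 60ω/(2π) = 1169.4 rpm.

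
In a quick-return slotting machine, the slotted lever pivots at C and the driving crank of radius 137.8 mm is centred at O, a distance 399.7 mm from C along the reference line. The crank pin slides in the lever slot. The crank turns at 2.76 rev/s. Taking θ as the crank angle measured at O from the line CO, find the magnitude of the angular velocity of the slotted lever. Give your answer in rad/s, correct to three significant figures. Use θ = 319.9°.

ω = 17.34 rad/s (from 2.76 rev/s).
Crank pin A relative to C: A = (d + r cosθ, r sinθ); lever angle φ = atan2(r sinθ, d + r cosθ).
Differentiating tanφ: φ̇ = rω(d cosθ + r)/(d² + r² + 2dr cosθ).
d² + r² + 2dr cosθ = |CA|² = 0.263011 m²;  d cosθ + r = +0.44354 m.
|ω_lever| = |0.1378·17.34·+0.44354| / 0.263011 = 4.0299 rad/s.

4.03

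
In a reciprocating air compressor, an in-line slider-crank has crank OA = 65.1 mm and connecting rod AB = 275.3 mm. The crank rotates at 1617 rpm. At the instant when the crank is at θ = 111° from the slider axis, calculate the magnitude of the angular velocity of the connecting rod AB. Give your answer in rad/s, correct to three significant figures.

14.7

ω = 169.3 rad/s (converted from 1617 rpm).
The rod makes angle φ with the slider axis where L sinφ = r sinθ; differentiating, L cosφ·φ̇ = r ω cosθ.
L cosφ = √(L² − r² sin²θ) = 0.26851 m.
|ω_rod| = r ω |cosθ| / √(L² − r² sin²θ) = 0.0651·169.3·0.35837/0.26851 = 14.713 rad/s.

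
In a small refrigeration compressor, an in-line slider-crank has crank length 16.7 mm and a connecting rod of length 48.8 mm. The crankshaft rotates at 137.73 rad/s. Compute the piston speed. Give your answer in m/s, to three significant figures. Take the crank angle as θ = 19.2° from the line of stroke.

ω = 137.7 rad/s
For an in-line slider-crank, x = r cosθ + √(L² − r² sin²θ), so v = −rω sinθ·[1 + r cosθ/√(L² − r² sin²θ)].
With r = 0.0167 m, L = 0.0488 m, θ = 19.2°: √(L² − r² sin²θ) = 0.04849 m.
v = −0.0167·137.7·0.32887·[1 + 0.0167·0.94438/0.04849] = -1.0024 m/s.
|v| = 1.0024 m/s.

1.00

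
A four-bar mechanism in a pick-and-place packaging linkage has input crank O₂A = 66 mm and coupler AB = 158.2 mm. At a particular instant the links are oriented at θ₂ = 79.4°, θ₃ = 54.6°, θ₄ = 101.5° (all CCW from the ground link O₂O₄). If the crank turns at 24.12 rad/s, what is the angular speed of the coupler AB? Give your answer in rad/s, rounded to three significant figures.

5.18

ω₂ = 24.12 rad/s
Differentiating the loop-closure r₂e^{iθ₂}+r₃e^{iθ₃}=r₁+r₄e^{iθ₄} gives r₂ω₂e^{iθ₂}+r₃ω₃e^{iθ₃}=r₄ω₄e^{iθ₄}.
Eliminating the other unknown: ω₃ = r₂ω₂ sin(θ₄−θ₂) / [r₃ sin(θ₃−θ₄)].
Numerator sine = +0.37622; denominator sine = -0.73016.
Result = 0.066·24.12·(+0.37622) / (0.1582·(-0.73016)) = -5.1849 rad/s; magnitude 5.1849 rad/s.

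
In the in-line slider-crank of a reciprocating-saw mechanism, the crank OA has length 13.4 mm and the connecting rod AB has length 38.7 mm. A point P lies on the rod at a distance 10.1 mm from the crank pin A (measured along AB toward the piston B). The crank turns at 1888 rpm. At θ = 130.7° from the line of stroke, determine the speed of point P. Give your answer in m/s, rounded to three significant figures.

ω = 197.7 rad/s.  Crank-pin speed |V_A| = rω = 2.6493 m/s, perpendicular to OA.
Rod angle: sinφ = −(r/L) sinθ ⇒ φ = -15.219°; ω_rod = −rω cosθ/√(L²−r²sin²θ) = +46.264 rad/s.
V_P = V_A + ω_rod × AP, with AP = 0.0101 m along the rod.
Components: V_Px = −rω sinθ − a·ω_rod·sinφ = -1.8859 m/s;  V_Py = rω cosθ + a·ω_rod·cosφ = -1.2767 m/s.
|V_P| = √(V_Px² + V_Py²) = 2.2774 m/s.

2.28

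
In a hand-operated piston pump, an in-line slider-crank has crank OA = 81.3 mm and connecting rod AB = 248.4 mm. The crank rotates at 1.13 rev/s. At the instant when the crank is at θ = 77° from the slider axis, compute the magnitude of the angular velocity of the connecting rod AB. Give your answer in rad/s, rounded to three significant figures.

ω = 7.1 rad/s (converted from 1.13 rev/s).
The rod makes angle φ with the slider axis where L sinφ = r sinθ; differentiating, L cosφ·φ̇ = r ω cosθ.
L cosφ = √(L² − r² sin²θ) = 0.23543 m.
|ω_rod| = r ω |cosθ| / √(L² − r² sin²θ) = 0.0813·7.1·0.22495/0.23543 = 0.55154 rad/s.

0.552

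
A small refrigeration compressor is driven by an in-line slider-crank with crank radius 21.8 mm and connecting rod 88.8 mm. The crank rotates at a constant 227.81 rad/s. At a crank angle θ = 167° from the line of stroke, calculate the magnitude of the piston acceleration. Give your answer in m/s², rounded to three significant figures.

ω = 227.8 rad/s
x(θ) = r cosθ + √(L² − r² sin²θ); with ω constant, a = ω²·d²x/dθ².
d²x/dθ² = −r cosθ − r²(cos2θ)/√u − r⁴ sin²2θ/(4u^{3/2}),  u = L² − r² sin²θ = 0.00786139 m².
Substituting r = 0.0218 m, L = 0.0888 m, θ = 167°: d²x/dθ² = +0.016408 m.
a = ω²·d²x/dθ² = (227.8)²·(+0.016408) = +851.54 m/s²;  |a| = 851.54 m/s².

852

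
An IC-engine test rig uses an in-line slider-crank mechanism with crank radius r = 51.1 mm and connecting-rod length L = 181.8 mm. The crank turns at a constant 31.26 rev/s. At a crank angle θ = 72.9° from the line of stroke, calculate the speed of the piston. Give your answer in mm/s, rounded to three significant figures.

10400

ω = 2π·31.3 = 196.4 rad/s
For an in-line slider-crank, x = r cosθ + √(L² − r² sin²θ), so v = −rω sinθ·[1 + r cosθ/√(L² − r² sin²θ)].
With r = 0.0511 m, L = 0.1818 m, θ = 72.9°: √(L² − r² sin²θ) = 0.17512 m.
v = −0.0511·196.4·0.95579·[1 + 0.0511·0.29404/0.17512] = -10.416 m/s.
|v| = 10.416 m/s = 10416 mm/s.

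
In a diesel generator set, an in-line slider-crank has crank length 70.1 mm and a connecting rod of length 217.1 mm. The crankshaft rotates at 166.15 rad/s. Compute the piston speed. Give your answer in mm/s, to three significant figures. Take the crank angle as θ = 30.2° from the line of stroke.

7520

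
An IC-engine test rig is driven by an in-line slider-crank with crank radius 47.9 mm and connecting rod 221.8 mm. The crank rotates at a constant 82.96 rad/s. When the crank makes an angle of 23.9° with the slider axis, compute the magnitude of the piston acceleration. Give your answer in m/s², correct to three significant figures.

350

ω = 82.96 rad/s
x(θ) = r cosθ + √(L² − r² sin²θ); with ω constant, a = ω²·d²x/dθ².
d²x/dθ² = −r cosθ − r²(cos2θ)/√u − r⁴ sin²2θ/(4u^{3/2}),  u = L² − r² sin²θ = 0.0488186 m².
Substituting r = 0.0479 m, L = 0.2218 m, θ = 23.9°: d²x/dθ² = -0.050835 m.
a = ω²·d²x/dθ² = (82.96)²·(-0.050835) = -349.87 m/s²;  |a| = 349.87 m/s².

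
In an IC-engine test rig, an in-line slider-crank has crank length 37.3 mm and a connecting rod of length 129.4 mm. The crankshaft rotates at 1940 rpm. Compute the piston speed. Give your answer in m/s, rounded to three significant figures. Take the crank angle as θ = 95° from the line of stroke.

ω = 2π·1940/60 = 203.2 rad/s
For an in-line slider-crank, x = r cosθ + √(L² − r² sin²θ), so v = −rω sinθ·[1 + r cosθ/√(L² − r² sin²θ)].
With r = 0.0373 m, L = 0.1294 m, θ = 95°: √(L² − r² sin²θ) = 0.12395 m.
v = −0.0373·203.2·0.99619·[1 + 0.0373·-0.08716/0.12395] = -7.3509 m/s.
|v| = 7.3509 m/s.

7.35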